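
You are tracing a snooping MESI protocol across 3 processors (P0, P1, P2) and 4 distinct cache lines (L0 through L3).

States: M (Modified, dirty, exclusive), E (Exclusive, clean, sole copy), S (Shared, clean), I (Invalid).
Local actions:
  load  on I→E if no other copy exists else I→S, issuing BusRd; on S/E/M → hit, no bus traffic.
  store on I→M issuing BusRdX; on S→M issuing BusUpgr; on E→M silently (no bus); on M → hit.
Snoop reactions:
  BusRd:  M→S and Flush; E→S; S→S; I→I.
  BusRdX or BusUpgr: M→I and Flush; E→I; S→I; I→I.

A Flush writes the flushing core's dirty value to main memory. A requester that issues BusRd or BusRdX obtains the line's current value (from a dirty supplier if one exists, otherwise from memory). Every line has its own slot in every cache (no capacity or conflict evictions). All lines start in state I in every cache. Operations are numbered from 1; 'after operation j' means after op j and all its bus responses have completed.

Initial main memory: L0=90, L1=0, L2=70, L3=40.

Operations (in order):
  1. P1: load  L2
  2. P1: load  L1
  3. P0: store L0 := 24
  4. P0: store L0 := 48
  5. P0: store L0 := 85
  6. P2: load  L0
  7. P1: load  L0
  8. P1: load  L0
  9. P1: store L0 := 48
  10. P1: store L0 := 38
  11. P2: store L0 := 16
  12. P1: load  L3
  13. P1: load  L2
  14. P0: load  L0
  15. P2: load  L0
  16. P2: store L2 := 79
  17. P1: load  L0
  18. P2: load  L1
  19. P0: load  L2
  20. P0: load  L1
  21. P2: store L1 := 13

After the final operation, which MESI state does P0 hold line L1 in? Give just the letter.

  op1 P1: load  L2 → I/E/I on L2; bus BusRd; mem=70
  op2 P1: load  L1 → I/E/I on L1; bus BusRd; mem=0
  op3 P0: store L0 := 24 → M/I/I on L0; bus BusRdX; mem=90
  op4 P0: store L0 := 48 → M/I/I on L0; bus (none); mem=90
  op5 P0: store L0 := 85 → M/I/I on L0; bus (none); mem=90
  op6 P2: load  L0 → S/I/S on L0; bus BusRd Flush; mem=85
  op7 P1: load  L0 → S/S/S on L0; bus BusRd; mem=85
  op8 P1: load  L0 → S/S/S on L0; bus (none); mem=85
  op9 P1: store L0 := 48 → I/M/I on L0; bus BusUpgr; mem=85
  op10 P1: store L0 := 38 → I/M/I on L0; bus (none); mem=85
  op11 P2: store L0 := 16 → I/I/M on L0; bus BusRdX Flush; mem=38
  op12 P1: load  L3 → I/E/I on L3; bus BusRd; mem=40
  op13 P1: load  L2 → I/E/I on L2; bus (none); mem=70
  op14 P0: load  L0 → S/I/S on L0; bus BusRd Flush; mem=16
  op15 P2: load  L0 → S/I/S on L0; bus (none); mem=16
  op16 P2: store L2 := 79 → I/I/M on L2; bus BusRdX; mem=70
  op17 P1: load  L0 → S/S/S on L0; bus BusRd; mem=16
  op18 P2: load  L1 → I/S/S on L1; bus BusRd; mem=0
  op19 P0: load  L2 → S/I/S on L2; bus BusRd Flush; mem=79
  op20 P0: load  L1 → S/S/S on L1; bus BusRd; mem=0
  op21 P2: store L1 := 13 → I/I/M on L1; bus BusUpgr; mem=0

state = I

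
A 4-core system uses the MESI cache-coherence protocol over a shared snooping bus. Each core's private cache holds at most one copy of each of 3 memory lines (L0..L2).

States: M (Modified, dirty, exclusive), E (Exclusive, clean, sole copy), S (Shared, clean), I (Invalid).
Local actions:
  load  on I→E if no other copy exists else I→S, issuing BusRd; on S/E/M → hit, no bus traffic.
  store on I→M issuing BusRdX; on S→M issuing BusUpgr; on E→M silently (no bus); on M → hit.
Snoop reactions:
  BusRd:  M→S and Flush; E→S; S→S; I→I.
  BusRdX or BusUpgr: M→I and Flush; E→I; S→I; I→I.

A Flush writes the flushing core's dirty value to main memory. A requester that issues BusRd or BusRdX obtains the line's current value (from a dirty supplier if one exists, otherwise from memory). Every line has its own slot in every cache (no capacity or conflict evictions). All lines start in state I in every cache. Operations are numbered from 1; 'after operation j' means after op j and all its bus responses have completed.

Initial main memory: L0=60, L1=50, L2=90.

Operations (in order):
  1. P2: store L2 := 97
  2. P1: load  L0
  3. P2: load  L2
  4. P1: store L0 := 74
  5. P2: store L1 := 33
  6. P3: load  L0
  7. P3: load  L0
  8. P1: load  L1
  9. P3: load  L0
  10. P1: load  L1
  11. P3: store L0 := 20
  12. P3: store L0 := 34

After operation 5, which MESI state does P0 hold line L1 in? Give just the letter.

1. P2: store L2 := 97  bus=[BusRdX]  L2: P0=I P1=I P2=M P3=I  mem[L2]=90
2. P1: load  L0  bus=[BusRd]  L0: P0=I P1=E P2=I P3=I  mem[L0]=60
3. P2: load  L2  bus=[-]  L2: P0=I P1=I P2=M P3=I  mem[L2]=90
4. P1: store L0 := 74  bus=[-]  L0: P0=I P1=M P2=I P3=I  mem[L0]=60
5. P2: store L1 := 33  bus=[BusRdX]  L1: P0=I P1=I P2=M P3=I  mem[L1]=50
6. P3: load  L0  bus=[BusRd,Flush]  L0: P0=I P1=S P2=I P3=S  mem[L0]=74
7. P3: load  L0  bus=[-]  L0: P0=I P1=S P2=I P3=S  mem[L0]=74
8. P1: load  L1  bus=[BusRd,Flush]  L1: P0=I P1=S P2=S P3=I  mem[L1]=33
9. P3: load  L0  bus=[-]  L0: P0=I P1=S P2=I P3=S  mem[L0]=74
10. P1: load  L1  bus=[-]  L1: P0=I P1=S P2=S P3=I  mem[L1]=33
11. P3: store L0 := 20  bus=[BusUpgr]  L0: P0=I P1=I P2=I P3=M  mem[L0]=74
12. P3: store L0 := 34  bus=[-]  L0: P0=I P1=I P2=I P3=M  mem[L0]=74

state = I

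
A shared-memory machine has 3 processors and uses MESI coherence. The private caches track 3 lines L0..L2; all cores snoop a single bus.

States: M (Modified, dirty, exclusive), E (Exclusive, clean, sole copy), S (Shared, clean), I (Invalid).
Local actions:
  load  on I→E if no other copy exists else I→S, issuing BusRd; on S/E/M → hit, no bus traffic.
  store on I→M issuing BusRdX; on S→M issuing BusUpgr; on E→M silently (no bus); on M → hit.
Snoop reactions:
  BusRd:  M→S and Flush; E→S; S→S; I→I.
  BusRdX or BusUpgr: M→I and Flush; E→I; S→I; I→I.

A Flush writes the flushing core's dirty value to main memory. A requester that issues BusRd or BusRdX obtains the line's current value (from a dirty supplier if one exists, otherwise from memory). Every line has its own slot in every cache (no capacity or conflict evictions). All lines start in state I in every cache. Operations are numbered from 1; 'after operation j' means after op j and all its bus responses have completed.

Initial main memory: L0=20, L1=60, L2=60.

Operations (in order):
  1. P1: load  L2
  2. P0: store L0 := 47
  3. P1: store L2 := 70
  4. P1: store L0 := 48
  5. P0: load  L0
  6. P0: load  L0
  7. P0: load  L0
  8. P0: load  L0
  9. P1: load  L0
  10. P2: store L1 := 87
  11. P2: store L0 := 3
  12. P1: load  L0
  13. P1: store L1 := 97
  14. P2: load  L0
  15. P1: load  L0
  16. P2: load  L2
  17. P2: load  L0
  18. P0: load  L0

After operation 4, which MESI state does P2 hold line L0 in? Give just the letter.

state = I

  op1 P1: load  L2 → I/E/I on L2; bus BusRd; mem=60
  op2 P0: store L0 := 47 → M/I/I on L0; bus BusRdX; mem=20
  op3 P1: store L2 := 70 → I/M/I on L2; bus (none); mem=60
  op4 P1: store L0 := 48 → I/M/I on L0; bus BusRdX Flush; mem=47
  op5 P0: load  L0 → S/S/I on L0; bus BusRd Flush; mem=48
  op6 P0: load  L0 → S/S/I on L0; bus (none); mem=48
  op7 P0: load  L0 → S/S/I on L0; bus (none); mem=48
  op8 P0: load  L0 → S/S/I on L0; bus (none); mem=48
  op9 P1: load  L0 → S/S/I on L0; bus (none); mem=48
  op10 P2: store L1 := 87 → I/I/M on L1; bus BusRdX; mem=60
  op11 P2: store L0 := 3 → I/I/M on L0; bus BusRdX; mem=48
  op12 P1: load  L0 → I/S/S on L0; bus BusRd Flush; mem=3
  op13 P1: store L1 := 97 → I/M/I on L1; bus BusRdX Flush; mem=87
  op14 P2: load  L0 → I/S/S on L0; bus (none); mem=3
  op15 P1: load  L0 → I/S/S on L0; bus (none); mem=3
  op16 P2: load  L2 → I/S/S on L2; bus BusRd Flush; mem=70
  op17 P2: load  L0 → I/S/S on L0; bus (none); mem=3
  op18 P0: load  L0 → S/S/S on L0; bus BusRd; mem=3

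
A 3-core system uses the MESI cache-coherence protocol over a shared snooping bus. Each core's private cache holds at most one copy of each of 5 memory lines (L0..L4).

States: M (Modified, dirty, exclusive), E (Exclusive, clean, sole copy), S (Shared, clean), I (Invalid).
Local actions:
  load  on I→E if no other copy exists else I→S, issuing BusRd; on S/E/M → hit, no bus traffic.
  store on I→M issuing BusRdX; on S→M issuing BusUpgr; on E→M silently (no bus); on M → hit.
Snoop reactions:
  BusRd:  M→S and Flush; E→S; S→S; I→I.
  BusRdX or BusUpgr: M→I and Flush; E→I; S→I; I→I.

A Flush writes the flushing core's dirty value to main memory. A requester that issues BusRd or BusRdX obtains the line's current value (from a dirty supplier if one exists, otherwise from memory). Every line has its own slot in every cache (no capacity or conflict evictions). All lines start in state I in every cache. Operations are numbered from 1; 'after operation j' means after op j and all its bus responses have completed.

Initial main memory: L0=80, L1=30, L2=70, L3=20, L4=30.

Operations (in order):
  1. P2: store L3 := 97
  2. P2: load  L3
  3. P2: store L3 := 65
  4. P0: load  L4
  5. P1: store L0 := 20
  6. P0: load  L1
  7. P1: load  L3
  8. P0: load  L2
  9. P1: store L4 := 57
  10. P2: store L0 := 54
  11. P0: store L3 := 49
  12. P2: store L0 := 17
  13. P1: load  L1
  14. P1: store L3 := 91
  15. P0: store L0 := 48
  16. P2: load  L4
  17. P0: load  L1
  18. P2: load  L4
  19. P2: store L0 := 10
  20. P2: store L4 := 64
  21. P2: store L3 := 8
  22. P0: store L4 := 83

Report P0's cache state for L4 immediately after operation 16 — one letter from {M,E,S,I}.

state = I

1. P2: store L3 := 97  bus=[BusRdX]  L3: P0=I P1=I P2=M  mem[L3]=20
2. P2: load  L3  bus=[-]  L3: P0=I P1=I P2=M  mem[L3]=20
3. P2: store L3 := 65  bus=[-]  L3: P0=I P1=I P2=M  mem[L3]=20
4. P0: load  L4  bus=[BusRd]  L4: P0=E P1=I P2=I  mem[L4]=30
5. P1: store L0 := 20  bus=[BusRdX]  L0: P0=I P1=M P2=I  mem[L0]=80
6. P0: load  L1  bus=[BusRd]  L1: P0=E P1=I P2=I  mem[L1]=30
7. P1: load  L3  bus=[BusRd,Flush]  L3: P0=I P1=S P2=S  mem[L3]=65
8. P0: load  L2  bus=[BusRd]  L2: P0=E P1=I P2=I  mem[L2]=70
9. P1: store L4 := 57  bus=[BusRdX]  L4: P0=I P1=M P2=I  mem[L4]=30
10. P2: store L0 := 54  bus=[BusRdX,Flush]  L0: P0=I P1=I P2=M  mem[L0]=20
11. P0: store L3 := 49  bus=[BusRdX]  L3: P0=M P1=I P2=I  mem[L3]=65
12. P2: store L0 := 17  bus=[-]  L0: P0=I P1=I P2=M  mem[L0]=20
13. P1: load  L1  bus=[BusRd]  L1: P0=S P1=S P2=I  mem[L1]=30
14. P1: store L3 := 91  bus=[BusRdX,Flush]  L3: P0=I P1=M P2=I  mem[L3]=49
15. P0: store L0 := 48  bus=[BusRdX,Flush]  L0: P0=M P1=I P2=I  mem[L0]=17
16. P2: load  L4  bus=[BusRd,Flush]  L4: P0=I P1=S P2=S  mem[L4]=57
17. P0: load  L1  bus=[-]  L1: P0=S P1=S P2=I  mem[L1]=30
18. P2: load  L4  bus=[-]  L4: P0=I P1=S P2=S  mem[L4]=57
19. P2: store L0 := 10  bus=[BusRdX,Flush]  L0: P0=I P1=I P2=M  mem[L0]=48
20. P2: store L4 := 64  bus=[BusUpgr]  L4: P0=I P1=I P2=M  mem[L4]=57
21. P2: store L3 := 8  bus=[BusRdX,Flush]  L3: P0=I P1=I P2=M  mem[L3]=91
22. P0: store L4 := 83  bus=[BusRdX,Flush]  L4: P0=M P1=I P2=I  mem[L4]=64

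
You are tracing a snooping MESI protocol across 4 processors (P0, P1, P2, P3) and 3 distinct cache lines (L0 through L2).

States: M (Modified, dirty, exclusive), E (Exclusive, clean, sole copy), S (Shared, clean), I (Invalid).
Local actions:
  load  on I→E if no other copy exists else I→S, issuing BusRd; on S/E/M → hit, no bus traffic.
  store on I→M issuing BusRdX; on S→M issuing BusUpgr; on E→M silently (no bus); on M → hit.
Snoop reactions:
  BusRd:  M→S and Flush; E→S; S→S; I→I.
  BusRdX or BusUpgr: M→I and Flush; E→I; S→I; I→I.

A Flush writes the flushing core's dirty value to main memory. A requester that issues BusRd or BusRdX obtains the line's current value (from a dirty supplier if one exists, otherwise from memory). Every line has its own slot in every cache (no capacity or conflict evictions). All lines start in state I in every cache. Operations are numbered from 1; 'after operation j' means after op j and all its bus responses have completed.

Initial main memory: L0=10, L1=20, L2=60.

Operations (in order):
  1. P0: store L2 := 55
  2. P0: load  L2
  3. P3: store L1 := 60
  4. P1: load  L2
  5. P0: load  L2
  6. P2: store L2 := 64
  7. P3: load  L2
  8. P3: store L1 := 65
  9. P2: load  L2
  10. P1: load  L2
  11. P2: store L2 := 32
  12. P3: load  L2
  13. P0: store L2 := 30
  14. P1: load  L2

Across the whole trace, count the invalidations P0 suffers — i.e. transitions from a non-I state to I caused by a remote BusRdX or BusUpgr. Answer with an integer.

invalidations = 1

step 1: P0: store L2 := 55  ⟶  MIII  (L2)  txn=BusRdX  M[L2]=60
step 2: P0: load  L2  ⟶  MIII  (L2)  txn=∅  M[L2]=60
step 3: P3: store L1 := 60  ⟶  IIIM  (L1)  txn=BusRdX  M[L1]=20
step 4: P1: load  L2  ⟶  SSII  (L2)  txn=BusRd+Flush  M[L2]=55
step 5: P0: load  L2  ⟶  SSII  (L2)  txn=∅  M[L2]=55
step 6: P2: store L2 := 64  ⟶  IIMI  (L2)  txn=BusRdX  M[L2]=55
step 7: P3: load  L2  ⟶  IISS  (L2)  txn=BusRd+Flush  M[L2]=64
step 8: P3: store L1 := 65  ⟶  IIIM  (L1)  txn=∅  M[L1]=20
step 9: P2: load  L2  ⟶  IISS  (L2)  txn=∅  M[L2]=64
step 10: P1: load  L2  ⟶  ISSS  (L2)  txn=BusRd  M[L2]=64
step 11: P2: store L2 := 32  ⟶  IIMI  (L2)  txn=BusUpgr  M[L2]=64
step 12: P3: load  L2  ⟶  IISS  (L2)  txn=BusRd+Flush  M[L2]=32
step 13: P0: store L2 := 30  ⟶  MIII  (L2)  txn=BusRdX  M[L2]=32
step 14: P1: load  L2  ⟶  SSII  (L2)  txn=BusRd+Flush  M[L2]=30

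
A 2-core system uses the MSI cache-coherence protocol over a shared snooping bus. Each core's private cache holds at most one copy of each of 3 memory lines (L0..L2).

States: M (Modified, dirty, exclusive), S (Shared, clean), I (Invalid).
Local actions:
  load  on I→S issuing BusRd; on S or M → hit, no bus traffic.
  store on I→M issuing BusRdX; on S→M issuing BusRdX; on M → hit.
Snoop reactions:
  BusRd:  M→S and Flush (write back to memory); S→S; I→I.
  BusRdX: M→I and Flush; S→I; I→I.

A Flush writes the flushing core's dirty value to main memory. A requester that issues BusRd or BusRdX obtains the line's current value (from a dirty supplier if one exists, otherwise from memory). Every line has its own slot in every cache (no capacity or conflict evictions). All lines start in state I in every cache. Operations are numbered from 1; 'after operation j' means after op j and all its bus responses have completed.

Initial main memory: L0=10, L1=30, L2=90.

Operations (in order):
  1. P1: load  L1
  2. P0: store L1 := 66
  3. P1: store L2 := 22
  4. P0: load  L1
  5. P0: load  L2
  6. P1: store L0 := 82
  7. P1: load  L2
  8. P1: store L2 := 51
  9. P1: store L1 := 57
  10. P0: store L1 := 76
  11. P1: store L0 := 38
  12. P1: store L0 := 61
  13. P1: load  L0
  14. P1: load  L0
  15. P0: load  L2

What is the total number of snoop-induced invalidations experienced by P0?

  op1 P1: load  L1 → I/S on L1; bus BusRd; mem=30
  op2 P0: store L1 := 66 → M/I on L1; bus BusRdX; mem=30
  op3 P1: store L2 := 22 → I/M on L2; bus BusRdX; mem=90
  op4 P0: load  L1 → M/I on L1; bus (none); mem=30
  op5 P0: load  L2 → S/S on L2; bus BusRd Flush; mem=22
  op6 P1: store L0 := 82 → I/M on L0; bus BusRdX; mem=10
  op7 P1: load  L2 → S/S on L2; bus (none); mem=22
  op8 P1: store L2 := 51 → I/M on L2; bus BusRdX; mem=22
  op9 P1: store L1 := 57 → I/M on L1; bus BusRdX Flush; mem=66
  op10 P0: store L1 := 76 → M/I on L1; bus BusRdX Flush; mem=57
  op11 P1: store L0 := 38 → I/M on L0; bus (none); mem=10
  op12 P1: store L0 := 61 → I/M on L0; bus (none); mem=10
  op13 P1: load  L0 → I/M on L0; bus (none); mem=10
  op14 P1: load  L0 → I/M on L0; bus (none); mem=10
  op15 P0: load  L2 → S/S on L2; bus BusRd Flush; mem=51

invalidations = 2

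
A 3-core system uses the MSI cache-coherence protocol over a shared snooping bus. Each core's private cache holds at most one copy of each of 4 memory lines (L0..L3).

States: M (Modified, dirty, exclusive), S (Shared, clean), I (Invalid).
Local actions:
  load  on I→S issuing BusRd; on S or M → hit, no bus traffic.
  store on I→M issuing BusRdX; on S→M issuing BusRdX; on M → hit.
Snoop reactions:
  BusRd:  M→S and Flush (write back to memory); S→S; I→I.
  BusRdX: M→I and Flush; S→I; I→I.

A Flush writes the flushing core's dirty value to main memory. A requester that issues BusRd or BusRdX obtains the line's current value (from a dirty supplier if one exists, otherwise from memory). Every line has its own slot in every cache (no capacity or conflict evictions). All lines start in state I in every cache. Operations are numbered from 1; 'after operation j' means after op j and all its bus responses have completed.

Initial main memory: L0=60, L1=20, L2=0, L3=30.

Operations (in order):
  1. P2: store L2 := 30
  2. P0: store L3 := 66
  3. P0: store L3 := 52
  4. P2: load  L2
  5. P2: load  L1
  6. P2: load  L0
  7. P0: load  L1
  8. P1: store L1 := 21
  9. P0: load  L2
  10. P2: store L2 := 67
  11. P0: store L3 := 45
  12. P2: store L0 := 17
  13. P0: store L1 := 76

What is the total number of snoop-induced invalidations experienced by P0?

invalidations = 2

step 1: P2: store L2 := 30  ⟶  IIM  (L2)  txn=BusRdX  M[L2]=0
step 2: P0: store L3 := 66  ⟶  MII  (L3)  txn=BusRdX  M[L3]=30
step 3: P0: store L3 := 52  ⟶  MII  (L3)  txn=∅  M[L3]=30
step 4: P2: load  L2  ⟶  IIM  (L2)  txn=∅  M[L2]=0
step 5: P2: load  L1  ⟶  IIS  (L1)  txn=BusRd  M[L1]=20
step 6: P2: load  L0  ⟶  IIS  (L0)  txn=BusRd  M[L0]=60
step 7: P0: load  L1  ⟶  SIS  (L1)  txn=BusRd  M[L1]=20
step 8: P1: store L1 := 21  ⟶  IMI  (L1)  txn=BusRdX  M[L1]=20
step 9: P0: load  L2  ⟶  SIS  (L2)  txn=BusRd+Flush  M[L2]=30
step 10: P2: store L2 := 67  ⟶  IIM  (L2)  txn=BusRdX  M[L2]=30
step 11: P0: store L3 := 45  ⟶  MII  (L3)  txn=∅  M[L3]=30
step 12: P2: store L0 := 17  ⟶  IIM  (L0)  txn=BusRdX  M[L0]=60
step 13: P0: store L1 := 76  ⟶  MII  (L1)  txn=BusRdX+Flush  M[L1]=21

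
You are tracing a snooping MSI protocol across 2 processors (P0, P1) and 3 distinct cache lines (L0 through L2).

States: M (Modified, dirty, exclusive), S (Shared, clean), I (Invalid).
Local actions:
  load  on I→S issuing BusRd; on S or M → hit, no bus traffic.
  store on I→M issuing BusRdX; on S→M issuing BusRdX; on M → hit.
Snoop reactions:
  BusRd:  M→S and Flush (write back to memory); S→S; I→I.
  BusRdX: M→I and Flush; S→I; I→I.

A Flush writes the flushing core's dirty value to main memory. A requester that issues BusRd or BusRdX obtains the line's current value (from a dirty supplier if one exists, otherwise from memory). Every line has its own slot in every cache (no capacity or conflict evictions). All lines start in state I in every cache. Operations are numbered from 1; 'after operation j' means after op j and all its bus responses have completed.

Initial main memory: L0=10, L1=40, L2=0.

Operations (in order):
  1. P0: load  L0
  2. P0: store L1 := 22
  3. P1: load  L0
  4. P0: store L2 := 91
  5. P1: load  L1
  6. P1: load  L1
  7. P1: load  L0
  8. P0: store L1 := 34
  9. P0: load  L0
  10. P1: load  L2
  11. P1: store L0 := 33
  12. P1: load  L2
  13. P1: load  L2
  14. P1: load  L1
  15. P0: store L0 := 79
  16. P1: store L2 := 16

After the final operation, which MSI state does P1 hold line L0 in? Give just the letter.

state = I

step 1: P0: load  L0  ⟶  SI  (L0)  txn=BusRd  M[L0]=10
step 2: P0: store L1 := 22  ⟶  MI  (L1)  txn=BusRdX  M[L1]=40
step 3: P1: load  L0  ⟶  SS  (L0)  txn=BusRd  M[L0]=10
step 4: P0: store L2 := 91  ⟶  MI  (L2)  txn=BusRdX  M[L2]=0
step 5: P1: load  L1  ⟶  SS  (L1)  txn=BusRd+Flush  M[L1]=22
step 6: P1: load  L1  ⟶  SS  (L1)  txn=∅  M[L1]=22
step 7: P1: load  L0  ⟶  SS  (L0)  txn=∅  M[L0]=10
step 8: P0: store L1 := 34  ⟶  MI  (L1)  txn=BusRdX  M[L1]=22
step 9: P0: load  L0  ⟶  SS  (L0)  txn=∅  M[L0]=10
step 10: P1: load  L2  ⟶  SS  (L2)  txn=BusRd+Flush  M[L2]=91
step 11: P1: store L0 := 33  ⟶  IM  (L0)  txn=BusRdX  M[L0]=10
step 12: P1: load  L2  ⟶  SS  (L2)  txn=∅  M[L2]=91
step 13: P1: load  L2  ⟶  SS  (L2)  txn=∅  M[L2]=91
step 14: P1: load  L1  ⟶  SS  (L1)  txn=BusRd+Flush  M[L1]=34
step 15: P0: store L0 := 79  ⟶  MI  (L0)  txn=BusRdX+Flush  M[L0]=33
step 16: P1: store L2 := 16  ⟶  IM  (L2)  txn=BusRdX  M[L2]=91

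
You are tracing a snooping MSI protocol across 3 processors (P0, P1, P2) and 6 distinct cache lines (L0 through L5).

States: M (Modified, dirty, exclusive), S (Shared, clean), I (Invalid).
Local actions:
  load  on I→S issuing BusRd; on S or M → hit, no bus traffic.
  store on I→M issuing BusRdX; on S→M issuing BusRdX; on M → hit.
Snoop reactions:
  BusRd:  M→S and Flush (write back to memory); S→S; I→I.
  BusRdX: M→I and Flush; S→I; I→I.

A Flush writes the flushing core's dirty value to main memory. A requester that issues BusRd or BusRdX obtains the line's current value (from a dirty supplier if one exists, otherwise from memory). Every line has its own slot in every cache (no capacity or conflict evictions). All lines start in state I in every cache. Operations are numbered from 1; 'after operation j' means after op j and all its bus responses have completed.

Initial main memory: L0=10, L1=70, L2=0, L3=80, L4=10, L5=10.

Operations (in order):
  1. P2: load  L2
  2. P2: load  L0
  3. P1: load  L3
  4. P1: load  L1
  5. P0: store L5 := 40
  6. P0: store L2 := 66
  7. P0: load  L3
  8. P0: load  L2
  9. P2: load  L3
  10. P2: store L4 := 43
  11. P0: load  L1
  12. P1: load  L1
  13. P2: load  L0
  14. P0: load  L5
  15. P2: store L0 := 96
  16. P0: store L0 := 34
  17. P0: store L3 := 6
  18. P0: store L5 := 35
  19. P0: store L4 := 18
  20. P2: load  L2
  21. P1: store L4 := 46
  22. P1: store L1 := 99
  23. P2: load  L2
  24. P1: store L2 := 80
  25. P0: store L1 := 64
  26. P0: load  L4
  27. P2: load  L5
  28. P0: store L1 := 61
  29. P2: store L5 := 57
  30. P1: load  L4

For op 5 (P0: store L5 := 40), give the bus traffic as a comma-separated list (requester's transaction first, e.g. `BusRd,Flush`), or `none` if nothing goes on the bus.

bus = BusRdX

step 1: P2: load  L2  ⟶  IIS  (L2)  txn=BusRd  M[L2]=0
step 2: P2: load  L0  ⟶  IIS  (L0)  txn=BusRd  M[L0]=10
step 3: P1: load  L3  ⟶  ISI  (L3)  txn=BusRd  M[L3]=80
step 4: P1: load  L1  ⟶  ISI  (L1)  txn=BusRd  M[L1]=70
step 5: P0: store L5 := 40  ⟶  MII  (L5)  txn=BusRdX  M[L5]=10
step 6: P0: store L2 := 66  ⟶  MII  (L2)  txn=BusRdX  M[L2]=0
step 7: P0: load  L3  ⟶  SSI  (L3)  txn=BusRd  M[L3]=80
step 8: P0: load  L2  ⟶  MII  (L2)  txn=∅  M[L2]=0
step 9: P2: load  L3  ⟶  SSS  (L3)  txn=BusRd  M[L3]=80
step 10: P2: store L4 := 43  ⟶  IIM  (L4)  txn=BusRdX  M[L4]=10
step 11: P0: load  L1  ⟶  SSI  (L1)  txn=BusRd  M[L1]=70
step 12: P1: load  L1  ⟶  SSI  (L1)  txn=∅  M[L1]=70
step 13: P2: load  L0  ⟶  IIS  (L0)  txn=∅  M[L0]=10
step 14: P0: load  L5  ⟶  MII  (L5)  txn=∅  M[L5]=10
step 15: P2: store L0 := 96  ⟶  IIM  (L0)  txn=BusRdX  M[L0]=10
step 16: P0: store L0 := 34  ⟶  MII  (L0)  txn=BusRdX+Flush  M[L0]=96
step 17: P0: store L3 := 6  ⟶  MII  (L3)  txn=BusRdX  M[L3]=80
step 18: P0: store L5 := 35  ⟶  MII  (L5)  txn=∅  M[L5]=10
step 19: P0: store L4 := 18  ⟶  MII  (L4)  txn=BusRdX+Flush  M[L4]=43
step 20: P2: load  L2  ⟶  SIS  (L2)  txn=BusRd+Flush  M[L2]=66
step 21: P1: store L4 := 46  ⟶  IMI  (L4)  txn=BusRdX+Flush  M[L4]=18
step 22: P1: store L1 := 99  ⟶  IMI  (L1)  txn=BusRdX  M[L1]=70
step 23: P2: load  L2  ⟶  SIS  (L2)  txn=∅  M[L2]=66
step 24: P1: store L2 := 80  ⟶  IMI  (L2)  txn=BusRdX  M[L2]=66
step 25: P0: store L1 := 64  ⟶  MII  (L1)  txn=BusRdX+Flush  M[L1]=99
step 26: P0: load  L4  ⟶  SSI  (L4)  txn=BusRd+Flush  M[L4]=46
step 27: P2: load  L5  ⟶  SIS  (L5)  txn=BusRd+Flush  M[L5]=35
step 28: P0: store L1 := 61  ⟶  MII  (L1)  txn=∅  M[L1]=99
step 29: P2: store L5 := 57  ⟶  IIM  (L5)  txn=BusRdX  M[L5]=35
step 30: P1: load  L4  ⟶  SSI  (L4)  txn=∅  M[L4]=46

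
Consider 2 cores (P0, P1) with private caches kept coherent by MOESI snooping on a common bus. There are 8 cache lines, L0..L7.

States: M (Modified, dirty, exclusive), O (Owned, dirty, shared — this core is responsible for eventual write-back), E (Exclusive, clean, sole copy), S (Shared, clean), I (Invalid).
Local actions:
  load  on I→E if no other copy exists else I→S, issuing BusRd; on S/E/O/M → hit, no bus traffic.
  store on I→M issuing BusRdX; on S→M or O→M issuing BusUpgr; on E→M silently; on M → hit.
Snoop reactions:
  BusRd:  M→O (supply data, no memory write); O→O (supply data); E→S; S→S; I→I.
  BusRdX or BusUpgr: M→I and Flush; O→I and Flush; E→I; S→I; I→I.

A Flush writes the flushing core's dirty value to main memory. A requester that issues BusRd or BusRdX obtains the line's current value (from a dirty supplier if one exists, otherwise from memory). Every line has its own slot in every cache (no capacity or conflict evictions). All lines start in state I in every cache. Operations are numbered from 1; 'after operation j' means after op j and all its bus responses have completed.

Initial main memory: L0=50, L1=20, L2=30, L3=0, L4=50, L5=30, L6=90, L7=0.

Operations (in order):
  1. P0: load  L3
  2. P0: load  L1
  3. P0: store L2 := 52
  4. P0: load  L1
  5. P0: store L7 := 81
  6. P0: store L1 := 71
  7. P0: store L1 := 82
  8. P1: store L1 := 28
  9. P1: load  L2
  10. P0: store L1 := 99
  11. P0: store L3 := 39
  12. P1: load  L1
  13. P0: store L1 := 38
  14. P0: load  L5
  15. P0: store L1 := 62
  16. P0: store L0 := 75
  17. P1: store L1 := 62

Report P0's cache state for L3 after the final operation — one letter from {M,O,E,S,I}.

[1] P0: load  L3 | P0:E(0), P1:I | bus: BusRd
[2] P0: load  L1 | P0:E(20), P1:I | bus: BusRd
[3] P0: store L2 := 52 | P0:M(52), P1:I | bus: BusRdX
[4] P0: load  L1 | P0:E(20), P1:I | bus: none
[5] P0: store L7 := 81 | P0:M(81), P1:I | bus: BusRdX
[6] P0: store L1 := 71 | P0:M(71), P1:I | bus: none
[7] P0: store L1 := 82 | P0:M(82), P1:I | bus: none
[8] P1: store L1 := 28 | P0:I, P1:M(28) | bus: BusRdX,Flush
[9] P1: load  L2 | P0:O(52), P1:S(52) | bus: BusRd
[10] P0: store L1 := 99 | P0:M(99), P1:I | bus: BusRdX,Flush
[11] P0: store L3 := 39 | P0:M(39), P1:I | bus: none
[12] P1: load  L1 | P0:O(99), P1:S(99) | bus: BusRd
[13] P0: store L1 := 38 | P0:M(38), P1:I | bus: BusUpgr
[14] P0: load  L5 | P0:E(30), P1:I | bus: BusRd
[15] P0: store L1 := 62 | P0:M(62), P1:I | bus: none
[16] P0: store L0 := 75 | P0:M(75), P1:I | bus: BusRdX
[17] P1: store L1 := 62 | P0:I, P1:M(62) | bus: BusRdX,Flush

state = M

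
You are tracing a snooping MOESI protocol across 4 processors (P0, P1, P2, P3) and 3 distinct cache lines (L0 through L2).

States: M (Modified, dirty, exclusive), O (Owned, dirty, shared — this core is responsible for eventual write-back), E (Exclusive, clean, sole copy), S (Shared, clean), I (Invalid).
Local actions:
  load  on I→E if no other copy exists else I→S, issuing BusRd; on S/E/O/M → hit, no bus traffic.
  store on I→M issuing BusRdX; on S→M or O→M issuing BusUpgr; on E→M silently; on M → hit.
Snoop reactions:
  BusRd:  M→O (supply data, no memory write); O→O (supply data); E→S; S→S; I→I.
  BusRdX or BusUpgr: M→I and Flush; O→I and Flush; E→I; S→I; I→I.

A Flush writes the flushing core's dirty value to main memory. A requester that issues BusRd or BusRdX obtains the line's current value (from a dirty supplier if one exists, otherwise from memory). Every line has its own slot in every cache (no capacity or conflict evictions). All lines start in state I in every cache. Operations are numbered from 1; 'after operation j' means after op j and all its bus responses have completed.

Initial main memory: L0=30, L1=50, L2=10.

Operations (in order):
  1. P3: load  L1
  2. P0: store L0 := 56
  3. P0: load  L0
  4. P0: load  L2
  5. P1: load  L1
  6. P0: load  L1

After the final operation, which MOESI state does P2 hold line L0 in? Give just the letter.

  op1 P3: load  L1 → I/I/I/E on L1; bus BusRd; mem=50
  op2 P0: store L0 := 56 → M/I/I/I on L0; bus BusRdX; mem=30
  op3 P0: load  L0 → M/I/I/I on L0; bus (none); mem=30
  op4 P0: load  L2 → E/I/I/I on L2; bus BusRd; mem=10
  op5 P1: load  L1 → I/S/I/S on L1; bus BusRd; mem=50
  op6 P0: load  L1 → S/S/I/S on L1; bus BusRd; mem=50

state = I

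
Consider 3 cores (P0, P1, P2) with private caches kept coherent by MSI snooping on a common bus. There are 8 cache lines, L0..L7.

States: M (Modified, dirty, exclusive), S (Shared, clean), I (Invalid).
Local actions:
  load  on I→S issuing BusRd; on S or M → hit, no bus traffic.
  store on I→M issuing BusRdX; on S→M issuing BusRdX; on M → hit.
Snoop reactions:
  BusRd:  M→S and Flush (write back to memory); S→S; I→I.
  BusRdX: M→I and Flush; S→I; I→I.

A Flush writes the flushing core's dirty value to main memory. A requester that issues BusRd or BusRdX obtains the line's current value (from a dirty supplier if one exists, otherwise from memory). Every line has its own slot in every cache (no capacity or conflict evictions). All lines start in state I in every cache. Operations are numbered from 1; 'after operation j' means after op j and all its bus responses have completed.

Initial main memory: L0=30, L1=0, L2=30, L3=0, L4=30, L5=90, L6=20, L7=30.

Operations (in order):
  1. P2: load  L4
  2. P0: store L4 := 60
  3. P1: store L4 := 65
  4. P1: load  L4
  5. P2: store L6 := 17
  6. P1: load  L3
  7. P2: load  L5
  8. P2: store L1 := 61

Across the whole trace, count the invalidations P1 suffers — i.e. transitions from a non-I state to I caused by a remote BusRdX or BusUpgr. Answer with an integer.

invalidations = 0

1. P2: load  L4  bus=[BusRd]  L4: P0=I P1=I P2=S  mem[L4]=30
2. P0: store L4 := 60  bus=[BusRdX]  L4: P0=M P1=I P2=I  mem[L4]=30
3. P1: store L4 := 65  bus=[BusRdX,Flush]  L4: P0=I P1=M P2=I  mem[L4]=60
4. P1: load  L4  bus=[-]  L4: P0=I P1=M P2=I  mem[L4]=60
5. P2: store L6 := 17  bus=[BusRdX]  L6: P0=I P1=I P2=M  mem[L6]=20
6. P1: load  L3  bus=[BusRd]  L3: P0=I P1=S P2=I  mem[L3]=0
7. P2: load  L5  bus=[BusRd]  L5: P0=I P1=I P2=S  mem[L5]=90
8. P2: store L1 := 61  bus=[BusRdX]  L1: P0=I P1=I P2=M  mem[L1]=0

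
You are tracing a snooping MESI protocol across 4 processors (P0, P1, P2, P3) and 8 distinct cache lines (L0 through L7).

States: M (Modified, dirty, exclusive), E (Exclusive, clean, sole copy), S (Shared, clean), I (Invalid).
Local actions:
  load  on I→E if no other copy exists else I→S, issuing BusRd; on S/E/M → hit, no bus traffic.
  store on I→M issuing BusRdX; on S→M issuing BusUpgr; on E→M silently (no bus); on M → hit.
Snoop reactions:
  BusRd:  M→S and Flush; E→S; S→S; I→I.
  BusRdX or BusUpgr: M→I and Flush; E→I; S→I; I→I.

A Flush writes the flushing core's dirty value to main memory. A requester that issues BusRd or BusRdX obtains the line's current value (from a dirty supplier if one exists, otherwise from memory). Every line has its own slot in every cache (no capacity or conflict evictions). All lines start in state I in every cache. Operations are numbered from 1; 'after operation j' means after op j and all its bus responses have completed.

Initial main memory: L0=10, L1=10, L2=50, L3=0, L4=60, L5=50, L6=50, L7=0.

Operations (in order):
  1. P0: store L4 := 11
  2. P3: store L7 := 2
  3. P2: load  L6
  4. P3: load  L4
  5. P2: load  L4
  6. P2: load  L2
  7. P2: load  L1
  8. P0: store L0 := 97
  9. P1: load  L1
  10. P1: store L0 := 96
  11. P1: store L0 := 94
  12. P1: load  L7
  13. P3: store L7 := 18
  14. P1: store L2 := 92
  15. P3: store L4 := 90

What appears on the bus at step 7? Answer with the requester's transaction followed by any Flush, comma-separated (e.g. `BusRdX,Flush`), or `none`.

1. P0: store L4 := 11  bus=[BusRdX]  L4: P0=M P1=I P2=I P3=I  mem[L4]=60
2. P3: store L7 := 2  bus=[BusRdX]  L7: P0=I P1=I P2=I P3=M  mem[L7]=0
3. P2: load  L6  bus=[BusRd]  L6: P0=I P1=I P2=E P3=I  mem[L6]=50
4. P3: load  L4  bus=[BusRd,Flush]  L4: P0=S P1=I P2=I P3=S  mem[L4]=11
5. P2: load  L4  bus=[BusRd]  L4: P0=S P1=I P2=S P3=S  mem[L4]=11
6. P2: load  L2  bus=[BusRd]  L2: P0=I P1=I P2=E P3=I  mem[L2]=50
7. P2: load  L1  bus=[BusRd]  L1: P0=I P1=I P2=E P3=I  mem[L1]=10
8. P0: store L0 := 97  bus=[BusRdX]  L0: P0=M P1=I P2=I P3=I  mem[L0]=10
9. P1: load  L1  bus=[BusRd]  L1: P0=I P1=S P2=S P3=I  mem[L1]=10
10. P1: store L0 := 96  bus=[BusRdX,Flush]  L0: P0=I P1=M P2=I P3=I  mem[L0]=97
11. P1: store L0 := 94  bus=[-]  L0: P0=I P1=M P2=I P3=I  mem[L0]=97
12. P1: load  L7  bus=[BusRd,Flush]  L7: P0=I P1=S P2=I P3=S  mem[L7]=2
13. P3: store L7 := 18  bus=[BusUpgr]  L7: P0=I P1=I P2=I P3=M  mem[L7]=2
14. P1: store L2 := 92  bus=[BusRdX]  L2: P0=I P1=M P2=I P3=I  mem[L2]=50
15. P3: store L4 := 90  bus=[BusUpgr]  L4: P0=I P1=I P2=I P3=M  mem[L4]=11

bus = BusRd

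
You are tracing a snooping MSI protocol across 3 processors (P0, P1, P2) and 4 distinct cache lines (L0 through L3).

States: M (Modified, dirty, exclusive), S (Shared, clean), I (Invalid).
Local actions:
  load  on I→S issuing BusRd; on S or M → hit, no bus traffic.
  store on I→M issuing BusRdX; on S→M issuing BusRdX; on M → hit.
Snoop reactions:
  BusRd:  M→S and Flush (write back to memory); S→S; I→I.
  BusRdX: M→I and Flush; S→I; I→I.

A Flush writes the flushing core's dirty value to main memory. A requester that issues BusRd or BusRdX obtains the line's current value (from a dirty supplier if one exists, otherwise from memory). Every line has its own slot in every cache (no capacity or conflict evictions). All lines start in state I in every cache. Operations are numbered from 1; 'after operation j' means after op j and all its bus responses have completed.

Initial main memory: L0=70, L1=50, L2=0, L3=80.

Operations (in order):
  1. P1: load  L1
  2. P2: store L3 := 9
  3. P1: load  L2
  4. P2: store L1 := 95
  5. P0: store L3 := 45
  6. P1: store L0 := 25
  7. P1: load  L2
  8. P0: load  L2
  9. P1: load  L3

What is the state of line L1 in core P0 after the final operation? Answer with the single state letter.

1. P1: load  L1  bus=[BusRd]  L1: P0=I P1=S P2=I  mem[L1]=50
2. P2: store L3 := 9  bus=[BusRdX]  L3: P0=I P1=I P2=M  mem[L3]=80
3. P1: load  L2  bus=[BusRd]  L2: P0=I P1=S P2=I  mem[L2]=0
4. P2: store L1 := 95  bus=[BusRdX]  L1: P0=I P1=I P2=M  mem[L1]=50
5. P0: store L3 := 45  bus=[BusRdX,Flush]  L3: P0=M P1=I P2=I  mem[L3]=9
6. P1: store L0 := 25  bus=[BusRdX]  L0: P0=I P1=M P2=I  mem[L0]=70
7. P1: load  L2  bus=[-]  L2: P0=I P1=S P2=I  mem[L2]=0
8. P0: load  L2  bus=[BusRd]  L2: P0=S P1=S P2=I  mem[L2]=0
9. P1: load  L3  bus=[BusRd,Flush]  L3: P0=S P1=S P2=I  mem[L3]=45

state = I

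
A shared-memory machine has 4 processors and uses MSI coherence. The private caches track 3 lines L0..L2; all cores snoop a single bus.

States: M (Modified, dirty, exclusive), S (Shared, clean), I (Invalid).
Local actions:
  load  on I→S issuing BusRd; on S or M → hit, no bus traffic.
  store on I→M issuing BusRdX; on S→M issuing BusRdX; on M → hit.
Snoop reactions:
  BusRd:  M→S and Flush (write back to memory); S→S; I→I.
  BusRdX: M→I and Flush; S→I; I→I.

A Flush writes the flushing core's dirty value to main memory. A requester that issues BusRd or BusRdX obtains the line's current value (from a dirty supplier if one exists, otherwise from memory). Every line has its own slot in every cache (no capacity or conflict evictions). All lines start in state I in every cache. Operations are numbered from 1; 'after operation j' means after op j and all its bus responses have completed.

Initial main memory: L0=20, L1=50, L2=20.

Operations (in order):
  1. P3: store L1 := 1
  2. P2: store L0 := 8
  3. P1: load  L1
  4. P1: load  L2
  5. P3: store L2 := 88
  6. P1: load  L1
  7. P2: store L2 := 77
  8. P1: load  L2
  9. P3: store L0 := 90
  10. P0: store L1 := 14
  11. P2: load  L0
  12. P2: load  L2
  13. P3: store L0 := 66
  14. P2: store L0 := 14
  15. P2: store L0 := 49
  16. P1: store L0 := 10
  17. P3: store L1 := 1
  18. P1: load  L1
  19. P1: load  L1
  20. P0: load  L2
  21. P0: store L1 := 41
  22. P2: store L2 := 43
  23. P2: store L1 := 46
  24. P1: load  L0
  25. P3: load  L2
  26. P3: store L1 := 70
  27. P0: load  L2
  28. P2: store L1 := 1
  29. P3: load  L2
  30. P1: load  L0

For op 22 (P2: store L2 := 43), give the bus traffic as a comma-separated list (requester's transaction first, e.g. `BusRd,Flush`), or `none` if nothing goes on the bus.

bus = BusRdX

[1] P3: store L1 := 1 | P0:I, P1:I, P2:I, P3:M(1) | bus: BusRdX
[2] P2: store L0 := 8 | P0:I, P1:I, P2:M(8), P3:I | bus: BusRdX
[3] P1: load  L1 | P0:I, P1:S(1), P2:I, P3:S(1) | bus: BusRd,Flush
[4] P1: load  L2 | P0:I, P1:S(20), P2:I, P3:I | bus: BusRd
[5] P3: store L2 := 88 | P0:I, P1:I, P2:I, P3:M(88) | bus: BusRdX
[6] P1: load  L1 | P0:I, P1:S(1), P2:I, P3:S(1) | bus: none
[7] P2: store L2 := 77 | P0:I, P1:I, P2:M(77), P3:I | bus: BusRdX,Flush
[8] P1: load  L2 | P0:I, P1:S(77), P2:S(77), P3:I | bus: BusRd,Flush
[9] P3: store L0 := 90 | P0:I, P1:I, P2:I, P3:M(90) | bus: BusRdX,Flush
[10] P0: store L1 := 14 | P0:M(14), P1:I, P2:I, P3:I | bus: BusRdX
[11] P2: load  L0 | P0:I, P1:I, P2:S(90), P3:S(90) | bus: BusRd,Flush
[12] P2: load  L2 | P0:I, P1:S(77), P2:S(77), P3:I | bus: none
[13] P3: store L0 := 66 | P0:I, P1:I, P2:I, P3:M(66) | bus: BusRdX
[14] P2: store L0 := 14 | P0:I, P1:I, P2:M(14), P3:I | bus: BusRdX,Flush
[15] P2: store L0 := 49 | P0:I, P1:I, P2:M(49), P3:I | bus: none
[16] P1: store L0 := 10 | P0:I, P1:M(10), P2:I, P3:I | bus: BusRdX,Flush
[17] P3: store L1 := 1 | P0:I, P1:I, P2:I, P3:M(1) | bus: BusRdX,Flush
[18] P1: load  L1 | P0:I, P1:S(1), P2:I, P3:S(1) | bus: BusRd,Flush
[19] P1: load  L1 | P0:I, P1:S(1), P2:I, P3:S(1) | bus: none
[20] P0: load  L2 | P0:S(77), P1:S(77), P2:S(77), P3:I | bus: BusRd
[21] P0: store L1 := 41 | P0:M(41), P1:I, P2:I, P3:I | bus: BusRdX
[22] P2: store L2 := 43 | P0:I, P1:I, P2:M(43), P3:I | bus: BusRdX
[23] P2: store L1 := 46 | P0:I, P1:I, P2:M(46), P3:I | bus: BusRdX,Flush
[24] P1: load  L0 | P0:I, P1:M(10), P2:I, P3:I | bus: none
[25] P3: load  L2 | P0:I, P1:I, P2:S(43), P3:S(43) | bus: BusRd,Flush
[26] P3: store L1 := 70 | P0:I, P1:I, P2:I, P3:M(70) | bus: BusRdX,Flush
[27] P0: load  L2 | P0:S(43), P1:I, P2:S(43), P3:S(43) | bus: BusRd
[28] P2: store L1 := 1 | P0:I, P1:I, P2:M(1), P3:I | bus: BusRdX,Flush
[29] P3: load  L2 | P0:S(43), P1:I, P2:S(43), P3:S(43) | bus: none
[30] P1: load  L0 | P0:I, P1:M(10), P2:I, P3:I | bus: none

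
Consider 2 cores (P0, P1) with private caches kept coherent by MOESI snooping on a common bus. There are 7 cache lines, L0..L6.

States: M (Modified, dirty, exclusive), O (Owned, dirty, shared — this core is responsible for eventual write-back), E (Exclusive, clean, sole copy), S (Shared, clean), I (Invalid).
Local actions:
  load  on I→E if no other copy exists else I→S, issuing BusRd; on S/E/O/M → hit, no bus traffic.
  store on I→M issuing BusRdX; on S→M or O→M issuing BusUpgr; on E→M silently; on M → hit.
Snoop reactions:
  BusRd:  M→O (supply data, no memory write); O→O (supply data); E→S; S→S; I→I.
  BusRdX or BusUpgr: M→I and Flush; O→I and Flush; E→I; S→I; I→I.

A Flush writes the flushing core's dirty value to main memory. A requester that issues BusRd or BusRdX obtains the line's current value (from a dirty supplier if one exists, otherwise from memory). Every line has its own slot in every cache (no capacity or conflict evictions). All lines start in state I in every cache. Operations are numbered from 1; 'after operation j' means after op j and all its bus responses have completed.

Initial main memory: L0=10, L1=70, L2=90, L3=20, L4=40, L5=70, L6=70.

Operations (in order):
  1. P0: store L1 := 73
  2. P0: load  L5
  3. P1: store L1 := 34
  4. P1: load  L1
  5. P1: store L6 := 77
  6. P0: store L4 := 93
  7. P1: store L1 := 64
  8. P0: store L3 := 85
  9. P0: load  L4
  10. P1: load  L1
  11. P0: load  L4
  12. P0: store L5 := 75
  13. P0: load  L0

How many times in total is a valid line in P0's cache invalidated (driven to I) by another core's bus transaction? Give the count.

  op1 P0: store L1 := 73 → M/I on L1; bus BusRdX; mem=70
  op2 P0: load  L5 → E/I on L5; bus BusRd; mem=70
  op3 P1: store L1 := 34 → I/M on L1; bus BusRdX Flush; mem=73
  op4 P1: load  L1 → I/M on L1; bus (none); mem=73
  op5 P1: store L6 := 77 → I/M on L6; bus BusRdX; mem=70
  op6 P0: store L4 := 93 → M/I on L4; bus BusRdX; mem=40
  op7 P1: store L1 := 64 → I/M on L1; bus (none); mem=73
  op8 P0: store L3 := 85 → M/I on L3; bus BusRdX; mem=20
  op9 P0: load  L4 → M/I on L4; bus (none); mem=40
  op10 P1: load  L1 → I/M on L1; bus (none); mem=73
  op11 P0: load  L4 → M/I on L4; bus (none); mem=40
  op12 P0: store L5 := 75 → M/I on L5; bus (none); mem=70
  op13 P0: load  L0 → E/I on L0; bus BusRd; mem=10

invalidations = 1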